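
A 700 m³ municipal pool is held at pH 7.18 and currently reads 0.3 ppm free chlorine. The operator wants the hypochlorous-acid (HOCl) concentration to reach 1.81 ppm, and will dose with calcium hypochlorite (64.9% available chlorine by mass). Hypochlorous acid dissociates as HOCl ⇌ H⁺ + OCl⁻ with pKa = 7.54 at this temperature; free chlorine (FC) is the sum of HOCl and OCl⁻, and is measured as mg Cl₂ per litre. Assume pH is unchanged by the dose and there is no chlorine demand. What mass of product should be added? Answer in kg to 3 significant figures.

Volume: 700 m³ = 700,000 L.
[OCl⁻]/[HOCl] = 10^(pH − pKa) = 10^(7.18 − 7.54) = 0.4365; fraction as HOCl = 1/(1 + 0.4365) = 0.6961.
Free chlorine required for 1.81 ppm HOCl: 1.81 / 0.6961 = 2.6 ppm.
FC to add: 2.6 − 0.3 = 2.3 mg/L as Cl₂.
Cl₂ equivalent: 2.3 mg/L × 700,000 L = 1610 g.
Product at 64.9% available Cl: 1610 / 0.649 = 2481 g.

2.48 kg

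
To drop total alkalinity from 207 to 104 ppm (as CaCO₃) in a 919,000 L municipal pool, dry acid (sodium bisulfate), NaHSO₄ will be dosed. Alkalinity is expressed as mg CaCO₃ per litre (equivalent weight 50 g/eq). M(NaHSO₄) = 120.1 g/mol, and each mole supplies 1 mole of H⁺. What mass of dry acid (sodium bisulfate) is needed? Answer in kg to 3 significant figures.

227 kg

Alkalinity to neutralize: (207 − 104) = 103 mg/L as CaCO₃ × 919,000 L = 94,660 g as CaCO₃.
Equivalents of H⁺ required: 94,660 ÷ 50 g/eq = 1893 eq = 1893 mol NaHSO₄.
Mass of NaHSO₄: 1893 × 120.1 = 227,400 g.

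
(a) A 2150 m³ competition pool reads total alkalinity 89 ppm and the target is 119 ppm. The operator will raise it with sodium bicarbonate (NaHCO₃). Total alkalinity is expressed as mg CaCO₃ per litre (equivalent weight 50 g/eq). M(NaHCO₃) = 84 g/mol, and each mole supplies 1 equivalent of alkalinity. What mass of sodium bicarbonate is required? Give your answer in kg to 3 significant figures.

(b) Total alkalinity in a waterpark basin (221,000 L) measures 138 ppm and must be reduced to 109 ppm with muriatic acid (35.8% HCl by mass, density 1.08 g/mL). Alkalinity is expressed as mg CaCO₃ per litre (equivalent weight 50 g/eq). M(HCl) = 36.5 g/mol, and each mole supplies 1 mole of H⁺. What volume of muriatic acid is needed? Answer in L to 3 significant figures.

(a) 108 kg; (b) 12.1 L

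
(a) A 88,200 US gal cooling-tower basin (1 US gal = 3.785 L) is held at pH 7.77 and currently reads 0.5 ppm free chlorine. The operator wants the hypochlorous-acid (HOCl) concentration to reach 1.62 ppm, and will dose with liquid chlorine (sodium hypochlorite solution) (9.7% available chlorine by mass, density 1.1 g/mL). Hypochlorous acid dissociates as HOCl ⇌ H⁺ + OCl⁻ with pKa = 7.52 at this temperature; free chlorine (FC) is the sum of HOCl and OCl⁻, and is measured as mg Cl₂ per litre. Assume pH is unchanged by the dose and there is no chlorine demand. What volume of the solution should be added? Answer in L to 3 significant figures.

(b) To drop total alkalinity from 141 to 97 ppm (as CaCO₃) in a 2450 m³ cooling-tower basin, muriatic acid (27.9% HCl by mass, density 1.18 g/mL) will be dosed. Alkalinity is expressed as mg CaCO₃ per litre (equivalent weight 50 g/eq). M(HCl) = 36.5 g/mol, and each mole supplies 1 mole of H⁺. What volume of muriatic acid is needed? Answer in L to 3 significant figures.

(a) 12.5 L; (b) 239 L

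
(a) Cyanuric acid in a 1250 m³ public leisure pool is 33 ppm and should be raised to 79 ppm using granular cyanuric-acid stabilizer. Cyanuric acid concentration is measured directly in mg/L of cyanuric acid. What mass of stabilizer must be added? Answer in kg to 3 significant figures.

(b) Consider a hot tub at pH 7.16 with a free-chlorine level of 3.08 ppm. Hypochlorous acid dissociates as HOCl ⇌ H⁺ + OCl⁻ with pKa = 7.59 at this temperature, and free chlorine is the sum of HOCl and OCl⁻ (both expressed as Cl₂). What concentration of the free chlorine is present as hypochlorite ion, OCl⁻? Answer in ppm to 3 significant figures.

(a) Volume: 1250 m³ = 1,250,000 L.
(a) CYA to add: (79 − 33) = 46 mg/L × 1,250,000 L = 57,500 g cyanuric acid.

(b) [OCl⁻]/[HOCl] = 10^(pH − pKa) = 10^(7.16 − 7.59) = 10^-0.43 = 0.3715.
(b) Fraction as HOCl = 1 / (1 + 0.3715) = 0.7291.
(b) OCl⁻ = (1 − 0.7291) × 3.08 ppm = 0.8343 ppm.

(a) 57.5 kg; (b) 0.834 ppm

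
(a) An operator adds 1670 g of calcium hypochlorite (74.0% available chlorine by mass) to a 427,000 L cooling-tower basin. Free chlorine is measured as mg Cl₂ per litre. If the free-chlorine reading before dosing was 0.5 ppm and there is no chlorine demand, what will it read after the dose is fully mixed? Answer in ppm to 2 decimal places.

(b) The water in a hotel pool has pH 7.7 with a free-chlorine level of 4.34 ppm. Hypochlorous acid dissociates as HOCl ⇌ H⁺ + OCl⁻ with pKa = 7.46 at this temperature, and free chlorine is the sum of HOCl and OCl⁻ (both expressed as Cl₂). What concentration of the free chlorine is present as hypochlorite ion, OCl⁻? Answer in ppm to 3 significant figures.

(a) 3.39 ppm; (b) 2.75 ppm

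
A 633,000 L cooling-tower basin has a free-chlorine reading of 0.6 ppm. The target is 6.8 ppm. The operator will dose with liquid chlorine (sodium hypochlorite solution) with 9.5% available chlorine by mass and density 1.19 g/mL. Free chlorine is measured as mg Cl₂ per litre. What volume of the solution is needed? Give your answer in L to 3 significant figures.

34.7 L

Chlorine deficit: 6.8 − 0.6 = 6.2 ppm = 6.2 mg/L as Cl₂.
Cl₂ equivalent needed: 6.2 mg/L × 633,000 L = 3,925,000 mg = 3925 g.
Product at 9.5% available chlorine: 3925 / 0.095 = 41,310 g.
Volume at density 1.19 g/mL: 41,310 g ÷ 1.19 g/mL = 34,720 mL.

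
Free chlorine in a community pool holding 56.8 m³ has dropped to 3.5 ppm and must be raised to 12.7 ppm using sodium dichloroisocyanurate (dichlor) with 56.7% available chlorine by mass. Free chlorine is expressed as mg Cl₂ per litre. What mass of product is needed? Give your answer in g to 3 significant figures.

Volume: 56.8 m³ = 56,800 L.
Chlorine deficit: 12.7 − 3.5 = 9.2 ppm = 9.2 mg/L as Cl₂.
Cl₂ equivalent needed: 9.2 mg/L × 56,800 L = 522,600 mg = 522.6 g.
Product at 56.7% available chlorine: 522.6 / 0.567 = 921.6 g.

922 g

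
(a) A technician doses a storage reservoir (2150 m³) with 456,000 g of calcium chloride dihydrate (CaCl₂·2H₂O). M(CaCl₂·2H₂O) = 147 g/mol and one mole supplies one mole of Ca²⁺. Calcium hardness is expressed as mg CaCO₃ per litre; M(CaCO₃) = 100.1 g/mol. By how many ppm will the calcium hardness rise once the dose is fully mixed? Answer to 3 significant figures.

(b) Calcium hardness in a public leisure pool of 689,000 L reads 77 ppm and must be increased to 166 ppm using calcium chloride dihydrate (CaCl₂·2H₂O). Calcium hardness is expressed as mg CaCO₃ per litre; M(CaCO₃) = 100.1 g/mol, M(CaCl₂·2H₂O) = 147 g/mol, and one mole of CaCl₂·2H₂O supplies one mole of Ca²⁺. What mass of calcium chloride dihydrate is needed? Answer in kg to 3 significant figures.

(a) 144 ppm; (b) 90.1 kg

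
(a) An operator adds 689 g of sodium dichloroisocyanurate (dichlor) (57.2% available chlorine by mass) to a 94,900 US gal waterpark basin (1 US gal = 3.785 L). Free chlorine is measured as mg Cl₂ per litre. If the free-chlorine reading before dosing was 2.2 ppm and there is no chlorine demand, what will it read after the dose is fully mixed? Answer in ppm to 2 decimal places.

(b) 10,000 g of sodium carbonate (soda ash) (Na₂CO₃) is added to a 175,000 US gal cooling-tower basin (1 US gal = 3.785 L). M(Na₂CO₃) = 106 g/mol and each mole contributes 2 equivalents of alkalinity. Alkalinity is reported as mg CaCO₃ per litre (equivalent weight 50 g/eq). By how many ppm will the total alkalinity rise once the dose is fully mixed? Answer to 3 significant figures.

(a) 3.30 ppm; (b) 14.2 ppm

(a) Volume: 94,900 US gal × 3.785 L/gal = 359,196 L.
(a) Available chlorine delivered: 689 g × 0.572 = 394.1 g as Cl₂.
(a) Concentration rise: 394.1 g / 359,196 L = 1.097 mg/L = 1.10 ppm.
(a) Final FC: 2.2 + 1.10 = 3.30 ppm.

(b) Volume: 175,000 US gal × 3.785 L/gal = 662,375 L.
(b) Moles of Na₂CO₃: 10,000 g ÷ 106 g/mol = 94.34 mol → 188.7 eq of alkalinity.
(b) As CaCO₃: 188.7 eq × 50 g/eq = 9434 g.
(b) Rise: 9434 g / 662,375 L × 1000 = 14.24 mg/L.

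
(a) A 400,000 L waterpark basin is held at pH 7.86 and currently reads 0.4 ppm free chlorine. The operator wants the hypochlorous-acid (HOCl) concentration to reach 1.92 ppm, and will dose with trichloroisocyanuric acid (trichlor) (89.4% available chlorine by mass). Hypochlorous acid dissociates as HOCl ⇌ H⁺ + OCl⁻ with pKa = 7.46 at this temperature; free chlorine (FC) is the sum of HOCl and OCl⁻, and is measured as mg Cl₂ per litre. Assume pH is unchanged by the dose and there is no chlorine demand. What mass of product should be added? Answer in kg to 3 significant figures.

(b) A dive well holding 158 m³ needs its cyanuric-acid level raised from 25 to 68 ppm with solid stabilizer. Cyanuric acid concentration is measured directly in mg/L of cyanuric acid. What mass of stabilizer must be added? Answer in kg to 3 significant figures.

(a) 2.84 kg; (b) 6.79 kg

(a) [OCl⁻]/[HOCl] = 10^(pH − pKa) = 10^(7.86 − 7.46) = 2.512; fraction as HOCl = 1/(1 + 2.512) = 0.2847.
(a) Free chlorine required for 1.92 ppm HOCl: 1.92 / 0.2847 = 6.743 ppm.
(a) FC to add: 6.743 − 0.4 = 6.343 mg/L as Cl₂.
(a) Cl₂ equivalent: 6.343 mg/L × 400,000 L = 2537 g.
(a) Product at 89.4% available Cl: 2537 / 0.894 = 2838 g.

(b) Volume: 158 m³ = 158,000 L.
(b) CYA to add: (68 − 25) = 43 mg/L × 158,000 L = 6794 g cyanuric acid.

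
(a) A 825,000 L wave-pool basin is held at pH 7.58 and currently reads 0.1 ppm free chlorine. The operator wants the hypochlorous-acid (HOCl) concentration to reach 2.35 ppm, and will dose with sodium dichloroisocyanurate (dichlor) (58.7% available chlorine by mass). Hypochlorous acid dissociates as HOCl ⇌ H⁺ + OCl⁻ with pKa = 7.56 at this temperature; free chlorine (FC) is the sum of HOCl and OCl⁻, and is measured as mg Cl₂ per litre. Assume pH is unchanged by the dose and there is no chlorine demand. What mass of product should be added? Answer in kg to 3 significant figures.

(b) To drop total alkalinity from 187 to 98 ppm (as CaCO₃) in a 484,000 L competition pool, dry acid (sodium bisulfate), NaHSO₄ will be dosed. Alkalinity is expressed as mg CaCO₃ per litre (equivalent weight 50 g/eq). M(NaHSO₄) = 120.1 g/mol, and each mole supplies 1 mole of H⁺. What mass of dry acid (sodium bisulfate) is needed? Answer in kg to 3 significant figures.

(a) [OCl⁻]/[HOCl] = 10^(pH − pKa) = 10^(7.58 − 7.56) = 1.047; fraction as HOCl = 1/(1 + 1.047) = 0.4885.
(a) Free chlorine required for 2.35 ppm HOCl: 2.35 / 0.4885 = 4.811 ppm.
(a) FC to add: 4.811 − 0.1 = 4.711 mg/L as Cl₂.
(a) Cl₂ equivalent: 4.711 mg/L × 825,000 L = 3886 g.
(a) Product at 58.7% available Cl: 3886 / 0.587 = 6621 g.

(b) Alkalinity to neutralize: (187 − 98) = 89 mg/L as CaCO₃ × 484,000 L = 43,080 g as CaCO₃.
(b) Equivalents of H⁺ required: 43,080 ÷ 50 g/eq = 861.5 eq = 861.5 mol NaHSO₄.
(b) Mass of NaHSO₄: 861.5 × 120.1 = 103,500 g.

(a) 6.62 kg; (b) 103 kg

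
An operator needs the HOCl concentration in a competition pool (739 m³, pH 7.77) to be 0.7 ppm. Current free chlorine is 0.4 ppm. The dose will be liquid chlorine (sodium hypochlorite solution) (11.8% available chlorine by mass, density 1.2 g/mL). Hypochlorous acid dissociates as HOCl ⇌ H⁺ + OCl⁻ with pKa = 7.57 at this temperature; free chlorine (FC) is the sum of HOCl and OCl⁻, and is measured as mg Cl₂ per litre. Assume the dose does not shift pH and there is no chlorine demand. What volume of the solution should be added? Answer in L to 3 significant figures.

7.36 L

Volume: 739 m³ = 739,000 L.
[OCl⁻]/[HOCl] = 10^(pH − pKa) = 10^(7.77 − 7.57) = 1.585; fraction as HOCl = 1/(1 + 1.585) = 0.3869.
Free chlorine required for 0.7 ppm HOCl: 0.7 / 0.3869 = 1.809 ppm.
FC to add: 1.809 − 0.4 = 1.409 mg/L as Cl₂.
Cl₂ equivalent: 1.409 mg/L × 739,000 L = 1042 g.
Product at 11.8% available Cl: 1042 / 0.118 = 8827 g.
Volume: 8827 g ÷ 1.2 g/mL = 7356 mL.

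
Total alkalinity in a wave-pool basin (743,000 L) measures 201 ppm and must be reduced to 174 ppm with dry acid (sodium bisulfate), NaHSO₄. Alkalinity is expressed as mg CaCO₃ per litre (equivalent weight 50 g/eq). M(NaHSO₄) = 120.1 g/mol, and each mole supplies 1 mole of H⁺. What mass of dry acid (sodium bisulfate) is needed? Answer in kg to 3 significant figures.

Alkalinity to neutralize: (201 − 174) = 27 mg/L as CaCO₃ × 743,000 L = 20,060 g as CaCO₃.
Equivalents of H⁺ required: 20,060 ÷ 50 g/eq = 401.2 eq = 401.2 mol NaHSO₄.
Mass of NaHSO₄: 401.2 × 120.1 = 48,190 g.

48.2 kg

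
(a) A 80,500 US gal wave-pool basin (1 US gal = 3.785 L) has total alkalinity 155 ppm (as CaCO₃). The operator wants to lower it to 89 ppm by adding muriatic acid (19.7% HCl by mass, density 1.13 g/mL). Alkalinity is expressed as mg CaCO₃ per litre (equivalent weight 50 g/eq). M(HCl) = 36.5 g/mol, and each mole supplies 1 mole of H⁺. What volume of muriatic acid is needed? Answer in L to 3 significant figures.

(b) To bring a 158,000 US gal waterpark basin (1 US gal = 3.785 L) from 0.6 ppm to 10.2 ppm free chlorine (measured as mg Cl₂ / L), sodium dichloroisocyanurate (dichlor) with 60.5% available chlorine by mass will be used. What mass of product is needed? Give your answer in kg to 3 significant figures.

(a) 65.9 L; (b) 9.49 kg

(a) Volume: 80,500 US gal × 3.785 L/gal = 304,692 L.
(a) Alkalinity to neutralize: (155 − 89) = 66 mg/L as CaCO₃ × 304,692 L = 20,110 g as CaCO₃.
(a) Equivalents of H⁺ required: 20,110 ÷ 50 g/eq = 402.2 eq = 402.2 mol HCl.
(a) Mass of HCl: 402.2 × 36.5 = 14,680 g.
(a) Mass of 19.7% solution: 14,680 / 0.197 = 74,520 g.
(a) Volume: 74,520 g ÷ 1.13 g/mL = 65,950 mL.

(b) Volume: 158,000 US gal × 3.785 L/gal = 598,030 L.
(b) Chlorine deficit: 10.2 − 0.6 = 9.6 ppm = 9.6 mg/L as Cl₂.
(b) Cl₂ equivalent needed: 9.6 mg/L × 598,030 L = 5,741,000 mg = 5741 g.
(b) Product at 60.5% available chlorine: 5741 / 0.605 = 9489 g.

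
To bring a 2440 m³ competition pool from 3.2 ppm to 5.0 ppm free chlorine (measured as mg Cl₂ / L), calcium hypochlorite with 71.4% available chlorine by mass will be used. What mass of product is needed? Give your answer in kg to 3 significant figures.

Volume: 2440 m³ = 2,440,000 L.
Chlorine deficit: 5.0 − 3.2 = 1.8 ppm = 1.8 mg/L as Cl₂.
Cl₂ equivalent needed: 1.8 mg/L × 2,440,000 L = 4,392,000 mg = 4392 g.
Product at 71.4% available chlorine: 4392 / 0.714 = 6151 g.

6.15 kg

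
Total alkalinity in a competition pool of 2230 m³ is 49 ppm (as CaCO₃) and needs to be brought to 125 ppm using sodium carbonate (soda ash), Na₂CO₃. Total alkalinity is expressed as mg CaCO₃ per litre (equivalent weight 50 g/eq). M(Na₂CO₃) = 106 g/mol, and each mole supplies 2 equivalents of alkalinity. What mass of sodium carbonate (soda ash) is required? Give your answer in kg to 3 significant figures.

Volume: 2230 m³ = 2,230,000 L.
Alkalinity to add: (125 − 49) = 76 mg/L as CaCO₃ × 2,230,000 L = 169,500 g as CaCO₃.
Equivalents: 169,500 g ÷ 50 g/eq = 3390 eq.
Each mole of Na₂CO₃ supplies 2 eq, so 3390 / 2 = 1695 mol.
Mass: 1695 mol × 106 g/mol = 179,600 g.

180 kg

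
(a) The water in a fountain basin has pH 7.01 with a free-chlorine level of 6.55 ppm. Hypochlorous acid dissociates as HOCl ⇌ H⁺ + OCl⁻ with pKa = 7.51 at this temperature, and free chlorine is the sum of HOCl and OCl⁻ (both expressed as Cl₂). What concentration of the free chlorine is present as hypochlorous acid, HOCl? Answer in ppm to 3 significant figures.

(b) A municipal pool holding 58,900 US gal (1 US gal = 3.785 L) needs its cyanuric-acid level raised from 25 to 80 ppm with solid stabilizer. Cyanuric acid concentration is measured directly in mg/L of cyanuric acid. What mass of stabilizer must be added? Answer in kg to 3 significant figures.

(a) [OCl⁻]/[HOCl] = 10^(pH − pKa) = 10^(7.01 − 7.51) = 10^-0.50 = 0.3162.
(a) Fraction as HOCl = 1 / (1 + 0.3162) = 0.7597.
(a) HOCl = 0.7597 × 6.55 ppm = 4.976 ppm.

(b) Volume: 58,900 US gal × 3.785 L/gal = 222,936 L.
(b) CYA to add: (80 − 25) = 55 mg/L × 222,936 L = 12,260 g cyanuric acid.

(a) 4.98 ppm; (b) 12.3 kg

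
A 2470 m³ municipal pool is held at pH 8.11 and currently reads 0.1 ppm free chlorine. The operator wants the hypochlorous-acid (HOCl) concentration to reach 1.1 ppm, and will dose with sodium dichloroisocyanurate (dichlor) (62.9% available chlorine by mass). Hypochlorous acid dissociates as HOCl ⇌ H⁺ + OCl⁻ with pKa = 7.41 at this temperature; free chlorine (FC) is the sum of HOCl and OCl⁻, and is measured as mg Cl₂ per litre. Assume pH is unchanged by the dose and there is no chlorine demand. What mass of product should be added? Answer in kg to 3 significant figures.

Volume: 2470 m³ = 2,470,000 L.
[OCl⁻]/[HOCl] = 10^(pH − pKa) = 10^(8.11 − 7.41) = 5.012; fraction as HOCl = 1/(1 + 5.012) = 0.1663.
Free chlorine required for 1.1 ppm HOCl: 1.1 / 0.1663 = 6.613 ppm.
FC to add: 6.613 − 0.1 = 6.513 mg/L as Cl₂.
Cl₂ equivalent: 6.513 mg/L × 2,470,000 L = 16,090 g.
Product at 62.9% available Cl: 16,090 / 0.629 = 25,580 g.

25.6 kg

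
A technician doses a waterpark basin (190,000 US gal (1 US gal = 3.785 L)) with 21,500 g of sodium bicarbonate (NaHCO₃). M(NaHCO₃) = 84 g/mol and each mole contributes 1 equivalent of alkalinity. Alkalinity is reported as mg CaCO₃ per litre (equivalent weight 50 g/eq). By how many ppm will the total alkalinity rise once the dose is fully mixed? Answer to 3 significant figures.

Volume: 190,000 US gal × 3.785 L/gal = 719,150 L.
Moles of NaHCO₃: 21,500 g ÷ 84 g/mol = 256 mol → 256 eq of alkalinity.
As CaCO₃: 256 eq × 50 g/eq = 12,800 g.
Rise: 12,800 g / 719,150 L × 1000 = 17.8 mg/L.

17.8 ppm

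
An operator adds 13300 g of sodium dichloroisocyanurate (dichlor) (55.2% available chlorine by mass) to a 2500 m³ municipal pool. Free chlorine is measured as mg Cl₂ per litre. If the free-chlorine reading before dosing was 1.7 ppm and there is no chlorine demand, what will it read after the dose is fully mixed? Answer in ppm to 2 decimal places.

Volume: 2500 m³ = 2,500,000 L.
Available chlorine delivered: 13,300 g × 0.552 = 7342 g as Cl₂.
Concentration rise: 7342 g / 2,500,000 L = 2.937 mg/L = 2.94 ppm.
Final FC: 1.7 + 2.94 = 4.64 ppm.

4.64 ppm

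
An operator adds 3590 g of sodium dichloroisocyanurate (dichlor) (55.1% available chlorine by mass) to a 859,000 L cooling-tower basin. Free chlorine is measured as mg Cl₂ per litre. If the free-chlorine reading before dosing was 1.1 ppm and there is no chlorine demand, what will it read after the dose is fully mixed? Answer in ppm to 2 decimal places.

Available chlorine delivered: 3590 g × 0.551 = 1978 g as Cl₂.
Concentration rise: 1978 g / 859,000 L = 2.303 mg/L = 2.30 ppm.
Final FC: 1.1 + 2.30 = 3.40 ppm.

3.40 ppm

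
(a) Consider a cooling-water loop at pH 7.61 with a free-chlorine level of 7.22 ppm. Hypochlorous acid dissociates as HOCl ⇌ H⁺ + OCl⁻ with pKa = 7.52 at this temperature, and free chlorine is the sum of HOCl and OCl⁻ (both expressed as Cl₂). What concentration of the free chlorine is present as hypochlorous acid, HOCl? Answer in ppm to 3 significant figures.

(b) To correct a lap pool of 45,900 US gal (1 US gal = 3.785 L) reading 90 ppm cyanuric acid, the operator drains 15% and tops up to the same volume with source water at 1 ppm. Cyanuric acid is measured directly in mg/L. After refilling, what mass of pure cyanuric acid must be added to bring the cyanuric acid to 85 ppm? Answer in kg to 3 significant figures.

(a) 3.24 ppm; (b) 1.45 kg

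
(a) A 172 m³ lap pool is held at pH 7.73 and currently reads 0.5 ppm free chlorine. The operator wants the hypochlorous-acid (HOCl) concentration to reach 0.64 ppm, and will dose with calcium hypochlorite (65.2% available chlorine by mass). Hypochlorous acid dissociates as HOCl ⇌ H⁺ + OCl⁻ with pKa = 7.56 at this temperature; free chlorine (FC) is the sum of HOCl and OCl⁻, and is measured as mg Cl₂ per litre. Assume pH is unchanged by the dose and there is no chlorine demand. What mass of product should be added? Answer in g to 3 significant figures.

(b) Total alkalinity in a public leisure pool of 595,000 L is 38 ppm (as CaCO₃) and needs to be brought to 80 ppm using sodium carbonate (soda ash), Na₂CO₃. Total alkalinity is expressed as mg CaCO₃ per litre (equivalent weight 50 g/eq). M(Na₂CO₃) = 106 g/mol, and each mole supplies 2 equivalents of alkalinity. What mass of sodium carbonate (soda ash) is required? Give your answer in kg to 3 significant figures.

(a) 287 g; (b) 26.5 kg

(a) Volume: 172 m³ = 172,000 L.
(a) [OCl⁻]/[HOCl] = 10^(pH − pKa) = 10^(7.73 − 7.56) = 1.479; fraction as HOCl = 1/(1 + 1.479) = 0.4034.
(a) Free chlorine required for 0.64 ppm HOCl: 0.64 / 0.4034 = 1.587 ppm.
(a) FC to add: 1.587 − 0.5 = 1.087 mg/L as Cl₂.
(a) Cl₂ equivalent: 1.087 mg/L × 172,000 L = 186.9 g.
(a) Product at 65.2% available Cl: 186.9 / 0.652 = 286.7 g.

(b) Alkalinity to add: (80 − 38) = 42 mg/L as CaCO₃ × 595,000 L = 24,990 g as CaCO₃.
(b) Equivalents: 24,990 g ÷ 50 g/eq = 499.8 eq.
(b) Each mole of Na₂CO₃ supplies 2 eq, so 499.8 / 2 = 249.9 mol.
(b) Mass: 249.9 mol × 106 g/mol = 26,490 g.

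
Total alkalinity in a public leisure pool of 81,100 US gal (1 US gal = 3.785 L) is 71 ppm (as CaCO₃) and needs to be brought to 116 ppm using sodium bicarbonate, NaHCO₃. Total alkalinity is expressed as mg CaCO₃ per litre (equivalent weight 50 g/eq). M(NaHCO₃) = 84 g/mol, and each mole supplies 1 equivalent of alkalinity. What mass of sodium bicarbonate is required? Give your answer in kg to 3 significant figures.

23.2 kg

Volume: 81,100 US gal × 3.785 L/gal = 306,964 L.
Alkalinity to add: (116 − 71) = 45 mg/L as CaCO₃ × 306,964 L = 13,810 g as CaCO₃.
Equivalents: 13,810 g ÷ 50 g/eq = 276.3 eq.
NaHCO₃ supplies 1 eq per mole → 276.3 mol.
Mass: 276.3 mol × 84 g/mol = 23,210 g.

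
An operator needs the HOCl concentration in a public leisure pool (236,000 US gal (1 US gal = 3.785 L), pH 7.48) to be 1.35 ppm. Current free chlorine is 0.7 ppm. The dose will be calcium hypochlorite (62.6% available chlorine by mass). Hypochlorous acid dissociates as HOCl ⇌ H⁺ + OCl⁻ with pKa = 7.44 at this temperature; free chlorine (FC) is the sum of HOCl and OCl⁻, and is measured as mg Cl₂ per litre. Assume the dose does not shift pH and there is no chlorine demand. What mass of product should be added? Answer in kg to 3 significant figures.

3.04 kg

Volume: 236,000 US gal × 3.785 L/gal = 893,260 L.
[OCl⁻]/[HOCl] = 10^(pH − pKa) = 10^(7.48 − 7.44) = 1.096; fraction as HOCl = 1/(1 + 1.096) = 0.477.
Free chlorine required for 1.35 ppm HOCl: 1.35 / 0.477 = 2.83 ppm.
FC to add: 2.83 − 0.7 = 2.13 mg/L as Cl₂.
Cl₂ equivalent: 2.13 mg/L × 893,260 L = 1903 g.
Product at 62.6% available Cl: 1903 / 0.626 = 3040 g.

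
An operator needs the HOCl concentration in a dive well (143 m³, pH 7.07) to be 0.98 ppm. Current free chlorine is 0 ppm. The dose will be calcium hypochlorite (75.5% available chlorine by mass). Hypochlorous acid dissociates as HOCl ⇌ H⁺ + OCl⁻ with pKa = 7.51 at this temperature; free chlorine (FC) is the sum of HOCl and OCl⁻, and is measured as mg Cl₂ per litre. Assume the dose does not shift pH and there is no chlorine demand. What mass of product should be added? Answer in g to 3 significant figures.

253 g

Volume: 143 m³ = 143,000 L.
[OCl⁻]/[HOCl] = 10^(pH − pKa) = 10^(7.07 − 7.51) = 0.3631; fraction as HOCl = 1/(1 + 0.3631) = 0.7336.
Free chlorine required for 0.98 ppm HOCl: 0.98 / 0.7336 = 1.336 ppm.
FC to add: 1.336 − 0 = 1.336 mg/L as Cl₂.
Cl₂ equivalent: 1.336 mg/L × 143,000 L = 191 g.
Product at 75.5% available Cl: 191 / 0.755 = 253 g.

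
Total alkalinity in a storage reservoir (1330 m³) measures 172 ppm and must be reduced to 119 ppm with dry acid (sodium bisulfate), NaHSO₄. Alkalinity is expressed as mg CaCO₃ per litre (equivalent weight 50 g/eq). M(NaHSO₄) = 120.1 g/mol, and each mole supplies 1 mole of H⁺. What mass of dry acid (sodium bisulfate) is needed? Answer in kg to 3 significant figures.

169 kg

Volume: 1330 m³ = 1,330,000 L.
Alkalinity to neutralize: (172 − 119) = 53 mg/L as CaCO₃ × 1,330,000 L = 70,490 g as CaCO₃.
Equivalents of H⁺ required: 70,490 ÷ 50 g/eq = 1410 eq = 1410 mol NaHSO₄.
Mass of NaHSO₄: 1410 × 120.1 = 169,300 g.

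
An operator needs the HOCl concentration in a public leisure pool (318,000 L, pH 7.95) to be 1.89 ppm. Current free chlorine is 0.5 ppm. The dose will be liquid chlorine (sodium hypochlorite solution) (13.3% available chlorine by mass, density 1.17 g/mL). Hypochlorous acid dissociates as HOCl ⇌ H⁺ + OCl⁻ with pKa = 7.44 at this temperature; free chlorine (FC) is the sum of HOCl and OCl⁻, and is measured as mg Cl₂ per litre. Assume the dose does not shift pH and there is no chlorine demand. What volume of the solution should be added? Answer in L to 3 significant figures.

[OCl⁻]/[HOCl] = 10^(pH − pKa) = 10^(7.95 − 7.44) = 3.236; fraction as HOCl = 1/(1 + 3.236) = 0.2361.
Free chlorine required for 1.89 ppm HOCl: 1.89 / 0.2361 = 8.006 ppm.
FC to add: 8.006 − 0.5 = 7.506 mg/L as Cl₂.
Cl₂ equivalent: 7.506 mg/L × 318,000 L = 2387 g.
Product at 13.3% available Cl: 2387 / 0.133 = 17,950 g.
Volume: 17,950 g ÷ 1.17 g/mL = 15,340 mL.

15.3 L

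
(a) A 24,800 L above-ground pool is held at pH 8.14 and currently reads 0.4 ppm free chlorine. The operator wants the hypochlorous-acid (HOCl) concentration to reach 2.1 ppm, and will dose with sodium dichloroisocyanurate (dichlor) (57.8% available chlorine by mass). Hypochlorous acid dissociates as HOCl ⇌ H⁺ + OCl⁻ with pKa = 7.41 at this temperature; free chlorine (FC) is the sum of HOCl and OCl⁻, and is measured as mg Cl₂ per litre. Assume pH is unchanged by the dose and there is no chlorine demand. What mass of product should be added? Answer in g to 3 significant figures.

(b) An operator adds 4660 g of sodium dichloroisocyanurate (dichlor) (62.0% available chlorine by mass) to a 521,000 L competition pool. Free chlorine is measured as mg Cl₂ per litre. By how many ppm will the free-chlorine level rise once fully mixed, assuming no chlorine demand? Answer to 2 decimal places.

(a) 557 g; (b) 5.55 ppm

(a) [OCl⁻]/[HOCl] = 10^(pH − pKa) = 10^(8.14 − 7.41) = 5.37; fraction as HOCl = 1/(1 + 5.37) = 0.157.
(a) Free chlorine required for 2.1 ppm HOCl: 2.1 / 0.157 = 13.38 ppm.
(a) FC to add: 13.38 − 0.4 = 12.98 mg/L as Cl₂.
(a) Cl₂ equivalent: 12.98 mg/L × 24,800 L = 321.8 g.
(a) Product at 57.8% available Cl: 321.8 / 0.578 = 556.8 g.

(b) Available chlorine delivered: 4660 g × 0.62 = 2889 g as Cl₂.
(b) Concentration rise: 2889 g / 521,000 L = 5.545 mg/L = 5.55 ppm.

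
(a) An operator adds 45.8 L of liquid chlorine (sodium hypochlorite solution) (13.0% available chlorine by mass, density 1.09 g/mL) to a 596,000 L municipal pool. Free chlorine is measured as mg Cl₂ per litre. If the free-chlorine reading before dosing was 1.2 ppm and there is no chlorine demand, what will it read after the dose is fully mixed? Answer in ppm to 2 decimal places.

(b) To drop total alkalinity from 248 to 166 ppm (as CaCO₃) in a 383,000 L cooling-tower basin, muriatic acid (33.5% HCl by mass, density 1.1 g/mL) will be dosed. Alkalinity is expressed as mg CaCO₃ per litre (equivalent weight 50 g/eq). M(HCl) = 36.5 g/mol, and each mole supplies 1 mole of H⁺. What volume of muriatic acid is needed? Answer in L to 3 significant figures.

(a) Mass of solution: 45.8 L × 1000 mL/L × 1.09 g/mL = 49,920 g.
(a) Available chlorine delivered: 49,920 g × 0.13 = 6490 g as Cl₂.
(a) Concentration rise: 6490 g / 596,000 L = 10.89 mg/L = 10.89 ppm.
(a) Final FC: 1.2 + 10.89 = 12.09 ppm.

(b) Alkalinity to neutralize: (248 − 166) = 82 mg/L as CaCO₃ × 383,000 L = 31,410 g as CaCO₃.
(b) Equivalents of H⁺ required: 31,410 ÷ 50 g/eq = 628.1 eq = 628.1 mol HCl.
(b) Mass of HCl: 628.1 × 36.5 = 22,930 g.
(b) Mass of 33.5% solution: 22,930 / 0.335 = 68,440 g.
(b) Volume: 68,440 g ÷ 1.1 g/mL = 62,220 mL.

(a) 12.09 ppm; (b) 62.2 L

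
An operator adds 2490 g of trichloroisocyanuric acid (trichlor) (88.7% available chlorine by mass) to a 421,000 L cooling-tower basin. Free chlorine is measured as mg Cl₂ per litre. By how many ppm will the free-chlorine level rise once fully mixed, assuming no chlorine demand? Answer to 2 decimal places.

Available chlorine delivered: 2490 g × 0.887 = 2209 g as Cl₂.
Concentration rise: 2209 g / 421,000 L = 5.246 mg/L = 5.25 ppm.

5.25 ppm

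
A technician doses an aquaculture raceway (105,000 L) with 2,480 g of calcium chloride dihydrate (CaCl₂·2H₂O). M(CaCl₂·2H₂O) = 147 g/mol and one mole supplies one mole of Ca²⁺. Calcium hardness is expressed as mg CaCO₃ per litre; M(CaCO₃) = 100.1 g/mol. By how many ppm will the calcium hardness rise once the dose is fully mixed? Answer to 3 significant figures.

Moles of Ca²⁺: 2,480 g ÷ 147 g/mol = 16.87 mol.
As CaCO₃: 16.87 mol × 100.1 g/mol = 1689 g.
Rise: 1689 g / 105,000 L × 1000 = 16.08 mg/L.

16.1 ppm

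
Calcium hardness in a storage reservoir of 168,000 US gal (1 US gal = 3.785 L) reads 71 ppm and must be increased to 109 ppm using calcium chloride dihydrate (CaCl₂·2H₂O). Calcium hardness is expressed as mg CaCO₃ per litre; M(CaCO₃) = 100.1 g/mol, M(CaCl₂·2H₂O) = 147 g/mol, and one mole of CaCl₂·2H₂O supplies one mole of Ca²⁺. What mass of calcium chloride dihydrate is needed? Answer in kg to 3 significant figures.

Volume: 168,000 US gal × 3.785 L/gal = 635,880 L.
Hardness to add: (109 − 71) = 38 mg/L as CaCO₃ × 635,880 L = 24,160 g as CaCO₃.
Moles of Ca²⁺ (1 mol Ca²⁺ ≡ 1 mol CaCO₃): 24,160 / 100.1 g/mol = 241.4 mol.
Mass of CaCl₂·2H₂O: 241.4 × 147 = 35,480 g.

35.5 kg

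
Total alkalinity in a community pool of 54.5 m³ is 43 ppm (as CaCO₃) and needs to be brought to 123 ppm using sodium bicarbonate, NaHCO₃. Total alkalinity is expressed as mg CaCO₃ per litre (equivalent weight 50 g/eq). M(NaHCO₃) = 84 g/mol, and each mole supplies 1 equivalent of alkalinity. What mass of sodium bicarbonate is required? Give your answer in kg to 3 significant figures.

Volume: 54.5 m³ = 54,500 L.
Alkalinity to add: (123 − 43) = 80 mg/L as CaCO₃ × 54,500 L = 4360 g as CaCO₃.
Equivalents: 4360 g ÷ 50 g/eq = 87.2 eq.
NaHCO₃ supplies 1 eq per mole → 87.2 mol.
Mass: 87.2 mol × 84 g/mol = 7325 g.

7.32 kg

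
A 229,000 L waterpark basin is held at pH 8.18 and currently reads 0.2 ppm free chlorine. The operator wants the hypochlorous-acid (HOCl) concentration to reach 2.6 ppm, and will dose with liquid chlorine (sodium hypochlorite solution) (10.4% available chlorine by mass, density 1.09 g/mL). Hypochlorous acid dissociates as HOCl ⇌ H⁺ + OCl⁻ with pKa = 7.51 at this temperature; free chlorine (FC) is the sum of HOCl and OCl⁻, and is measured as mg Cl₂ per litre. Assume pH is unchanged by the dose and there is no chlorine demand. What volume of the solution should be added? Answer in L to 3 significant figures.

[OCl⁻]/[HOCl] = 10^(pH − pKa) = 10^(8.18 − 7.51) = 4.677; fraction as HOCl = 1/(1 + 4.677) = 0.1761.
Free chlorine required for 2.6 ppm HOCl: 2.6 / 0.1761 = 14.76 ppm.
FC to add: 14.76 − 0.2 = 14.56 mg/L as Cl₂.
Cl₂ equivalent: 14.56 mg/L × 229,000 L = 3334 g.
Product at 10.4% available Cl: 3334 / 0.104 = 32,060 g.
Volume: 32,060 g ÷ 1.09 g/mL = 29,420 mL.

29.4 L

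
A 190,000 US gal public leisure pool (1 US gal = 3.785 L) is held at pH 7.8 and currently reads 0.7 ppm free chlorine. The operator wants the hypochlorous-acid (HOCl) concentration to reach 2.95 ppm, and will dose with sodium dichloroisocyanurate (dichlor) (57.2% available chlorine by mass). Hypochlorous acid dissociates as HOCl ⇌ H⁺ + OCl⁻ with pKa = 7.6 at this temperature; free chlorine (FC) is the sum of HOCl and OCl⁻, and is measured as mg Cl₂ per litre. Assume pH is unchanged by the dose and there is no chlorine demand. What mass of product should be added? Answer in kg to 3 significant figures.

Volume: 190,000 US gal × 3.785 L/gal = 719,150 L.
[OCl⁻]/[HOCl] = 10^(pH − pKa) = 10^(7.8 − 7.6) = 1.585; fraction as HOCl = 1/(1 + 1.585) = 0.3869.
Free chlorine required for 2.95 ppm HOCl: 2.95 / 0.3869 = 7.625 ppm.
FC to add: 7.625 − 0.7 = 6.925 mg/L as Cl₂.
Cl₂ equivalent: 6.925 mg/L × 719,150 L = 4980 g.
Product at 57.2% available Cl: 4980 / 0.572 = 8707 g.

8.71 kg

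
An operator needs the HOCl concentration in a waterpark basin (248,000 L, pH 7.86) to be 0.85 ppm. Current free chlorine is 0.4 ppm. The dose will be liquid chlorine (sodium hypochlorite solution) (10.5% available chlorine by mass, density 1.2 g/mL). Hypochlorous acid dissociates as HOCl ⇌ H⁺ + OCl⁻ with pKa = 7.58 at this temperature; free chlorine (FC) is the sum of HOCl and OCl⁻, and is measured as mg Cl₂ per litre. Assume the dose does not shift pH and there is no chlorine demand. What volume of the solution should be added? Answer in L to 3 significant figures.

[OCl⁻]/[HOCl] = 10^(pH − pKa) = 10^(7.86 − 7.58) = 1.905; fraction as HOCl = 1/(1 + 1.905) = 0.3442.
Free chlorine required for 0.85 ppm HOCl: 0.85 / 0.3442 = 2.47 ppm.
FC to add: 2.47 − 0.4 = 2.07 mg/L as Cl₂.
Cl₂ equivalent: 2.07 mg/L × 248,000 L = 513.3 g.
Product at 10.5% available Cl: 513.3 / 0.105 = 4888 g.
Volume: 4888 g ÷ 1.2 g/mL = 4074 mL.

4.07 L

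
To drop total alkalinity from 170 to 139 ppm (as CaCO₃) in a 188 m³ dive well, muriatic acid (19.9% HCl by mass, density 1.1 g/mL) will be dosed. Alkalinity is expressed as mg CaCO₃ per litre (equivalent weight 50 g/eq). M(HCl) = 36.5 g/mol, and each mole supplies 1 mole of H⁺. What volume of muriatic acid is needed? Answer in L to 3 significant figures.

Volume: 188 m³ = 188,000 L.
Alkalinity to neutralize: (170 − 139) = 31 mg/L as CaCO₃ × 188,000 L = 5828 g as CaCO₃.
Equivalents of H⁺ required: 5828 ÷ 50 g/eq = 116.6 eq = 116.6 mol HCl.
Mass of HCl: 116.6 × 36.5 = 4254 g.
Mass of 19.9% solution: 4254 / 0.199 = 21,380 g.
Volume: 21,380 g ÷ 1.1 g/mL = 19,440 mL.

19.4 L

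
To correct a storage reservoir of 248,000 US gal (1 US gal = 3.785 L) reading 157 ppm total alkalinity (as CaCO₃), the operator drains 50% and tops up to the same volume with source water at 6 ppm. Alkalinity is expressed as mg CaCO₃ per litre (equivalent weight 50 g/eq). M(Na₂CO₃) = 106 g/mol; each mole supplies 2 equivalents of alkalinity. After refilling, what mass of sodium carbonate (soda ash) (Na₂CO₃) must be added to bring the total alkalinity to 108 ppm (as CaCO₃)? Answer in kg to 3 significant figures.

Volume: 248,000 US gal × 3.785 L/gal = 938,680 L.
After draining 50% and refilling: 157 × 0.50 + 6 × 0.50 = 81.5 ppm.
Deficit to target: 108 − 81.5 = 26.5 mg/L.
As CaCO₃: 26.5 mg/L × 938,680 L = 24,880 g; ÷ 50 g/eq ÷ 2 = 248.8 mol Na₂CO₃.
Mass: 248.8 × 106 = 26,370 g.

26.4 kg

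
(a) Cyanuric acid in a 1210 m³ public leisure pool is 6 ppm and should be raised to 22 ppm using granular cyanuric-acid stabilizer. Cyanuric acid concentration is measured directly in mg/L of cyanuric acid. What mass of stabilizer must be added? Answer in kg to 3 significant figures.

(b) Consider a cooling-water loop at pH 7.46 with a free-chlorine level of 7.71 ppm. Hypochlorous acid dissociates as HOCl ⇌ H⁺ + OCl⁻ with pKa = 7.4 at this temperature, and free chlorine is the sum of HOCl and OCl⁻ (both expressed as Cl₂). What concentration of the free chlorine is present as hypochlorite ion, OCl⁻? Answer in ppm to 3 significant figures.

(a) 19.4 kg; (b) 4.12 ppm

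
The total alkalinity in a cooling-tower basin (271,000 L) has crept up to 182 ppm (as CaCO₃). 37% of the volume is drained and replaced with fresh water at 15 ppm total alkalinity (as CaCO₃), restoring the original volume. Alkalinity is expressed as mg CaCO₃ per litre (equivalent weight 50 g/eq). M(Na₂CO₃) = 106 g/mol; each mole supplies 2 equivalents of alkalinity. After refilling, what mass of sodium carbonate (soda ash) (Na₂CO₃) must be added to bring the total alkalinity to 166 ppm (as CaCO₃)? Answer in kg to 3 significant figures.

After draining 37% and refilling: 182 × 0.63 + 15 × 0.37 = 120.21 ppm.
Deficit to target: 166 − 120.21 = 45.79 mg/L.
As CaCO₃: 45.79 mg/L × 271,000 L = 12,410 g; ÷ 50 g/eq ÷ 2 = 124.1 mol Na₂CO₃.
Mass: 124.1 × 106 = 13,150 g.

13.2 kg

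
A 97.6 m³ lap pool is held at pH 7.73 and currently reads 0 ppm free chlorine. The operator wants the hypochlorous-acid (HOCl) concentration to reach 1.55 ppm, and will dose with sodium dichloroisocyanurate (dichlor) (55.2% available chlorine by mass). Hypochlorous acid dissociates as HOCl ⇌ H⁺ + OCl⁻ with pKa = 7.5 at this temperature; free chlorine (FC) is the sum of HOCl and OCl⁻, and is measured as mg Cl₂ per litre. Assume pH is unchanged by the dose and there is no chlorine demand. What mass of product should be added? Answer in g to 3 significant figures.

739 g

Volume: 97.6 m³ = 97,600 L.
[OCl⁻]/[HOCl] = 10^(pH − pKa) = 10^(7.73 − 7.5) = 1.698; fraction as HOCl = 1/(1 + 1.698) = 0.3706.
Free chlorine required for 1.55 ppm HOCl: 1.55 / 0.3706 = 4.182 ppm.
FC to add: 4.182 − 0 = 4.182 mg/L as Cl₂.
Cl₂ equivalent: 4.182 mg/L × 97,600 L = 408.2 g.
Product at 55.2% available Cl: 408.2 / 0.552 = 739.5 g.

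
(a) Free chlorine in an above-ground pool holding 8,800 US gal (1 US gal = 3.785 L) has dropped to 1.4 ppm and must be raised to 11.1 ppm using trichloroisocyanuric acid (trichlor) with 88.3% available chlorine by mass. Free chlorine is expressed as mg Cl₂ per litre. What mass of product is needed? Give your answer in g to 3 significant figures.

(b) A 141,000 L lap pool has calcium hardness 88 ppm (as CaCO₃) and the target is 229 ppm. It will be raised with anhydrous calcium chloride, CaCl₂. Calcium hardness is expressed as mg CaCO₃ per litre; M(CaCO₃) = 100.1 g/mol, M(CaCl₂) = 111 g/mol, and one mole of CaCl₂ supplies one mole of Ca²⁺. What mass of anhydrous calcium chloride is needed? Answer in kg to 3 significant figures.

(a) 366 g; (b) 22.0 kg

(a) Volume: 8,800 US gal × 3.785 L/gal = 33,308 L.
(a) Chlorine deficit: 11.1 − 1.4 = 9.7 ppm = 9.7 mg/L as Cl₂.
(a) Cl₂ equivalent needed: 9.7 mg/L × 33,308 L = 323,100 mg = 323.1 g.
(a) Product at 88.3% available chlorine: 323.1 / 0.883 = 365.9 g.

(b) Hardness to add: (229 − 88) = 141 mg/L as CaCO₃ × 141,000 L = 19,880 g as CaCO₃.
(b) Moles of Ca²⁺ (1 mol Ca²⁺ ≡ 1 mol CaCO₃): 19,880 / 100.1 g/mol = 198.6 mol.
(b) Mass of CaCl₂: 198.6 × 111 = 22,050 g.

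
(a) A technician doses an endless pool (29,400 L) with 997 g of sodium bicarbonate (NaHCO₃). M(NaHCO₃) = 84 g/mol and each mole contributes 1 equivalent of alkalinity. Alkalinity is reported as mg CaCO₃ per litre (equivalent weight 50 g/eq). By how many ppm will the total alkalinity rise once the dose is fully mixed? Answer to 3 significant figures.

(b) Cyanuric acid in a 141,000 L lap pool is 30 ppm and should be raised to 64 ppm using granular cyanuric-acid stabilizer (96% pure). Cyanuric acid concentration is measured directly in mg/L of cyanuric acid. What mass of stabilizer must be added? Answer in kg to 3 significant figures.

(a) 20.2 ppm; (b) 4.99 kg

(a) Moles of NaHCO₃: 997 g ÷ 84 g/mol = 11.87 mol → 11.87 eq of alkalinity.
(a) As CaCO₃: 11.87 eq × 50 g/eq = 593.5 g.
(a) Rise: 593.5 g / 29,400 L × 1000 = 20.19 mg/L.

(b) CYA to add: (64 − 30) = 34 mg/L × 141,000 L = 4794 g cyanuric acid.
(b) At 96% purity: 4794 / 0.96 = 4994 g product.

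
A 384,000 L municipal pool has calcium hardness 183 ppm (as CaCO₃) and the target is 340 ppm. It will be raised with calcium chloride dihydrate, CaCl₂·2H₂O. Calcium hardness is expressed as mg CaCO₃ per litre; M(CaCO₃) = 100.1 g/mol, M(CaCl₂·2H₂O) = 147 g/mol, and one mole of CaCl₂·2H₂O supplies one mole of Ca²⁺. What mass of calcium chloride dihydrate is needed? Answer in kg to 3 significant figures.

88.5 kg

Hardness to add: (340 − 183) = 157 mg/L as CaCO₃ × 384,000 L = 60,290 g as CaCO₃.
Moles of Ca²⁺ (1 mol Ca²⁺ ≡ 1 mol CaCO₃): 60,290 / 100.1 g/mol = 602.3 mol.
Mass of CaCl₂·2H₂O: 602.3 × 147 = 88,530 g.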